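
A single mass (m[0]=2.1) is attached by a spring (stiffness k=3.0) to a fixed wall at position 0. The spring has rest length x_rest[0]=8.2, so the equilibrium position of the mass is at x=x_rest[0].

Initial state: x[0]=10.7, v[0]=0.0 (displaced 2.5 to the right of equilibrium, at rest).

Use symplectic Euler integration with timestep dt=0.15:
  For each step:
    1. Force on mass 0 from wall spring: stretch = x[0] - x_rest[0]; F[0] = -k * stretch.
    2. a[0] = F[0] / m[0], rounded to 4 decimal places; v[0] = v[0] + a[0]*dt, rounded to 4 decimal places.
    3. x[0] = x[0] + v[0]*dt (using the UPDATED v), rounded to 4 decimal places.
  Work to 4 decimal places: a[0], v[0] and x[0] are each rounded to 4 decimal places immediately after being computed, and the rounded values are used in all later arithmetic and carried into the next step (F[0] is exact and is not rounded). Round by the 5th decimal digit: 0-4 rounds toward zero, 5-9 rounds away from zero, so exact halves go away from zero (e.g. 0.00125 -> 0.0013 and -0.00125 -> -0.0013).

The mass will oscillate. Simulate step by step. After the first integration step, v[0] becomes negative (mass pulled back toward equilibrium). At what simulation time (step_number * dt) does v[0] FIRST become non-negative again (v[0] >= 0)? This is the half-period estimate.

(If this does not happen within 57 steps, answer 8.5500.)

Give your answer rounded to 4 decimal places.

Answer: 2.7000

Derivation:
Step 0: x=[10.7000] v=[0.0000]
Step 1: x=[10.6196] v=[-0.5357]
Step 2: x=[10.4615] v=[-1.0542]
Step 3: x=[10.2307] v=[-1.5388]
Step 4: x=[9.9346] v=[-1.9740]
Step 5: x=[9.5827] v=[-2.3457]
Step 6: x=[9.1864] v=[-2.6420]
Step 7: x=[8.7584] v=[-2.8534]
Step 8: x=[8.3124] v=[-2.9731]
Step 9: x=[7.8628] v=[-2.9972]
Step 10: x=[7.4241] v=[-2.9249]
Step 11: x=[7.0103] v=[-2.7586]
Step 12: x=[6.6347] v=[-2.5037]
Step 13: x=[6.3095] v=[-2.1683]
Step 14: x=[6.0450] v=[-1.7632]
Step 15: x=[5.8498] v=[-1.3014]
Step 16: x=[5.7301] v=[-0.7978]
Step 17: x=[5.6898] v=[-0.2685]
Step 18: x=[5.7302] v=[0.2694]
First v>=0 after going negative at step 18, time=2.7000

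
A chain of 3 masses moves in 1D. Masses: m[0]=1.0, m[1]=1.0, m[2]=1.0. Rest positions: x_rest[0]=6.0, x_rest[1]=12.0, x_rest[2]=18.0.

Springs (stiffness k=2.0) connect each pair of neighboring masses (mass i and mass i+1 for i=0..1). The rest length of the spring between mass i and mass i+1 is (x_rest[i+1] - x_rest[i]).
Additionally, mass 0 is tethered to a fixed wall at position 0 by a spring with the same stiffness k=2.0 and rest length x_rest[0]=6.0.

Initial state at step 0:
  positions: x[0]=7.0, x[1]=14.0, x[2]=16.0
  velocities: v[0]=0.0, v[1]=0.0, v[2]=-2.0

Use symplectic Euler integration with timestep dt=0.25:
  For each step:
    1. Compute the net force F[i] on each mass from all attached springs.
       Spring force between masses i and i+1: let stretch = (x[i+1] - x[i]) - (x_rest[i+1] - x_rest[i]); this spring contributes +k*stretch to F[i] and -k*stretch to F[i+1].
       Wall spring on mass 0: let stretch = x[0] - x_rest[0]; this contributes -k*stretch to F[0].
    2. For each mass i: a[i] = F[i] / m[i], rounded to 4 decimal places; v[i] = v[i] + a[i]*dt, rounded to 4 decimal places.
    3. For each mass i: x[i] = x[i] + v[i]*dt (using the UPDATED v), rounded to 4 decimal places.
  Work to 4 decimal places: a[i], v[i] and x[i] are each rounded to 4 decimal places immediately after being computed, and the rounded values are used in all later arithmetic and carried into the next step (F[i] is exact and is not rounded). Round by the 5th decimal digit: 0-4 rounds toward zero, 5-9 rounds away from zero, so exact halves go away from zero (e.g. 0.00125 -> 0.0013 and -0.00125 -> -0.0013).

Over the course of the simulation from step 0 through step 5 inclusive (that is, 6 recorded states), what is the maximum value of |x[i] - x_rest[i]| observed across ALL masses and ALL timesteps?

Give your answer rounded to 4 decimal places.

Step 0: x=[7.0000 14.0000 16.0000] v=[0.0000 0.0000 -2.0000]
Step 1: x=[7.0000 13.3750 16.0000] v=[0.0000 -2.5000 0.0000]
Step 2: x=[6.9219 12.2813 16.4219] v=[-0.3125 -4.3750 1.6875]
Step 3: x=[6.6485 11.0352 17.0762] v=[-1.0938 -4.9844 2.6172]
Step 4: x=[6.0923 9.9959 17.7254] v=[-2.2247 -4.1573 2.5967]
Step 5: x=[5.2625 9.4348 18.1584] v=[-3.3191 -2.2444 1.7320]
Max displacement = 2.5652

Answer: 2.5652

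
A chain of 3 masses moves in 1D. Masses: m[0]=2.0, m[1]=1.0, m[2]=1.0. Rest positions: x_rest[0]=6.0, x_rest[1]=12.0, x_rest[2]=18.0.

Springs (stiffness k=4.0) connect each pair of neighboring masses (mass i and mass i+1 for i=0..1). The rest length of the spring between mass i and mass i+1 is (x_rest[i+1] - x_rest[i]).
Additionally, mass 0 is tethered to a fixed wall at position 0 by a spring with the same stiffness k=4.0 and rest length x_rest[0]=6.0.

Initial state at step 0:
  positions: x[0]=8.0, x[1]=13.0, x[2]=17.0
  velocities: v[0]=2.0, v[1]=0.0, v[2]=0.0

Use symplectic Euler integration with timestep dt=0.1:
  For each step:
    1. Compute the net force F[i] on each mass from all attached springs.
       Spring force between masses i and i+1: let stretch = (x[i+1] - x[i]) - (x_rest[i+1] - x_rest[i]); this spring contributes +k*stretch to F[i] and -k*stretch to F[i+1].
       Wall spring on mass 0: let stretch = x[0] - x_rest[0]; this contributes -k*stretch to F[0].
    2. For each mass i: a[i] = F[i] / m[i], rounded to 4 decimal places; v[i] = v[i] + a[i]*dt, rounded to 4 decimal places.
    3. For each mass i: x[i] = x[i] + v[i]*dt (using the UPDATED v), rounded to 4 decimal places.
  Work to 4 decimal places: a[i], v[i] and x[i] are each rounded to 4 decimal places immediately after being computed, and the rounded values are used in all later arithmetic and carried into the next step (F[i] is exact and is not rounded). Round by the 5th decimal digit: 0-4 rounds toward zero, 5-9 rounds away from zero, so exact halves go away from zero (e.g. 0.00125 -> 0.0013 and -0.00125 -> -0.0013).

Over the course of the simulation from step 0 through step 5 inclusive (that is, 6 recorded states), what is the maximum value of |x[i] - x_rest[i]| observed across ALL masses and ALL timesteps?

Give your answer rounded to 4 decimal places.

Step 0: x=[8.0000 13.0000 17.0000] v=[2.0000 0.0000 0.0000]
Step 1: x=[8.1400 12.9600 17.0800] v=[1.4000 -0.4000 0.8000]
Step 2: x=[8.2136 12.8920 17.2352] v=[0.7360 -0.6800 1.5520]
Step 3: x=[8.2165 12.8106 17.4567] v=[0.0290 -0.8141 2.2147]
Step 4: x=[8.1470 12.7313 17.7323] v=[-0.6955 -0.7933 2.7563]
Step 5: x=[8.0062 12.6686 18.0479] v=[-1.4080 -0.6266 3.1559]
Max displacement = 2.2165

Answer: 2.2165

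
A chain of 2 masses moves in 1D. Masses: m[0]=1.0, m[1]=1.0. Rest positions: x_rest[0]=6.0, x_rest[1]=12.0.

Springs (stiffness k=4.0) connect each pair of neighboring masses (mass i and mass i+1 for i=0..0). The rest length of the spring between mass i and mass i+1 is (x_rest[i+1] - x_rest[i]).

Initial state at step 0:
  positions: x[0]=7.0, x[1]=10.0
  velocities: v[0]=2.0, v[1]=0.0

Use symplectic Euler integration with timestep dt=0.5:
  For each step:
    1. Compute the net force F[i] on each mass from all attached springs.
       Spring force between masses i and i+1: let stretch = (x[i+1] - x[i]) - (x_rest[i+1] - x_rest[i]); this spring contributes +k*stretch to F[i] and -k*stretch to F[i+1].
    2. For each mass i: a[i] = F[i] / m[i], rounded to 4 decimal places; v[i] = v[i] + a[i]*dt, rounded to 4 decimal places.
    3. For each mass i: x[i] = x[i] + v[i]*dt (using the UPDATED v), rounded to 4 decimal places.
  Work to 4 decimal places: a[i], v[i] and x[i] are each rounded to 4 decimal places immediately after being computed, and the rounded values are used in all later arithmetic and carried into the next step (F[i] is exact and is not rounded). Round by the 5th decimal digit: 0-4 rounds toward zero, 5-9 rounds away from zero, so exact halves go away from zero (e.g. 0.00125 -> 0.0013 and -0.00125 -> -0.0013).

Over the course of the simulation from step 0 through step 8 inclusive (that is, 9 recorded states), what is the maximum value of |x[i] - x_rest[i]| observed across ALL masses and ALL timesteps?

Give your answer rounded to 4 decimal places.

Step 0: x=[7.0000 10.0000] v=[2.0000 0.0000]
Step 1: x=[5.0000 13.0000] v=[-4.0000 6.0000]
Step 2: x=[5.0000 14.0000] v=[0.0000 2.0000]
Step 3: x=[8.0000 12.0000] v=[6.0000 -4.0000]
Step 4: x=[9.0000 12.0000] v=[2.0000 0.0000]
Step 5: x=[7.0000 15.0000] v=[-4.0000 6.0000]
Step 6: x=[7.0000 16.0000] v=[0.0000 2.0000]
Step 7: x=[10.0000 14.0000] v=[6.0000 -4.0000]
Step 8: x=[11.0000 14.0000] v=[2.0000 0.0000]
Max displacement = 5.0000

Answer: 5.0000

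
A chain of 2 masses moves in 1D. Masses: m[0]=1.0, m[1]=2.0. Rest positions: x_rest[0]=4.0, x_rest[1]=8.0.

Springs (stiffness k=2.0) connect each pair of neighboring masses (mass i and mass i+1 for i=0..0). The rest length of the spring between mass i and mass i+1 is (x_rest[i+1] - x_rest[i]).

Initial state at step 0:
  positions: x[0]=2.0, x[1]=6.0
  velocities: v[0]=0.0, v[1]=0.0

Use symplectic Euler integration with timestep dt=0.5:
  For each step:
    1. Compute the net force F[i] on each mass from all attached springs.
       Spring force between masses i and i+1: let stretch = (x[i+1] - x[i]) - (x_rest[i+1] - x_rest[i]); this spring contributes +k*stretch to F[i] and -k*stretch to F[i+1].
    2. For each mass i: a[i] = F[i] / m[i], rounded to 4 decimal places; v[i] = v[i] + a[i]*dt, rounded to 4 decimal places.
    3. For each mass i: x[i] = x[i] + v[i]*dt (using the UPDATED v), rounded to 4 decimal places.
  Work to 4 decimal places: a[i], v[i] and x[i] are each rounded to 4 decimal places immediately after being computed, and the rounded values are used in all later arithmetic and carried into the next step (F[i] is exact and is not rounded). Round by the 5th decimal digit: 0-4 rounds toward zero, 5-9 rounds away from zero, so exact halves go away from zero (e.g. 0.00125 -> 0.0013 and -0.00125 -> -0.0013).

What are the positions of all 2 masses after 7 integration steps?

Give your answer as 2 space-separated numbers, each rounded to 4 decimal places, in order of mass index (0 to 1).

Answer: 2.0000 6.0000

Derivation:
Step 0: x=[2.0000 6.0000] v=[0.0000 0.0000]
Step 1: x=[2.0000 6.0000] v=[0.0000 0.0000]
Step 2: x=[2.0000 6.0000] v=[0.0000 0.0000]
Step 3: x=[2.0000 6.0000] v=[0.0000 0.0000]
Step 4: x=[2.0000 6.0000] v=[0.0000 0.0000]
Step 5: x=[2.0000 6.0000] v=[0.0000 0.0000]
Step 6: x=[2.0000 6.0000] v=[0.0000 0.0000]
Step 7: x=[2.0000 6.0000] v=[0.0000 0.0000]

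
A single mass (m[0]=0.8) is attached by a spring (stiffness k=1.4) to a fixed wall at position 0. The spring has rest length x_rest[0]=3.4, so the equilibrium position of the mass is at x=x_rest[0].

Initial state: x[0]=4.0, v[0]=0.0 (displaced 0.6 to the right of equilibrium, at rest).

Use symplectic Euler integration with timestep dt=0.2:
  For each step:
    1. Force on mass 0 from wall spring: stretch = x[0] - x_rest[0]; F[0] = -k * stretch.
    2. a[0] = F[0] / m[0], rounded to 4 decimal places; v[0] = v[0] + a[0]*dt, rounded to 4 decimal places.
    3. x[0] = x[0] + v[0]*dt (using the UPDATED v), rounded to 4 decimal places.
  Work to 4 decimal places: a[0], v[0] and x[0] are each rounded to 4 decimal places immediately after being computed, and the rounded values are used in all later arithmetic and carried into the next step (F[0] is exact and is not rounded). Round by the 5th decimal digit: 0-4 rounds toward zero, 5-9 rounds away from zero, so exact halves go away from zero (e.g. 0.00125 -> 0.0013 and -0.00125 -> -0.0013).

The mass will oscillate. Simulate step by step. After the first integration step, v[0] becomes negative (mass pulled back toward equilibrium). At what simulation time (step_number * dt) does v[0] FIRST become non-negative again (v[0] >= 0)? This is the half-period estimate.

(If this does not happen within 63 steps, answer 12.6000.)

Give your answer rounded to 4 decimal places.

Answer: 2.4000

Derivation:
Step 0: x=[4.0000] v=[0.0000]
Step 1: x=[3.9580] v=[-0.2100]
Step 2: x=[3.8769] v=[-0.4053]
Step 3: x=[3.7625] v=[-0.5722]
Step 4: x=[3.6227] v=[-0.6991]
Step 5: x=[3.4673] v=[-0.7770]
Step 6: x=[3.3072] v=[-0.8006]
Step 7: x=[3.1536] v=[-0.7681]
Step 8: x=[3.0172] v=[-0.6819]
Step 9: x=[2.9076] v=[-0.5479]
Step 10: x=[2.8325] v=[-0.3756]
Step 11: x=[2.7971] v=[-0.1770]
Step 12: x=[2.8039] v=[0.0340]
First v>=0 after going negative at step 12, time=2.4000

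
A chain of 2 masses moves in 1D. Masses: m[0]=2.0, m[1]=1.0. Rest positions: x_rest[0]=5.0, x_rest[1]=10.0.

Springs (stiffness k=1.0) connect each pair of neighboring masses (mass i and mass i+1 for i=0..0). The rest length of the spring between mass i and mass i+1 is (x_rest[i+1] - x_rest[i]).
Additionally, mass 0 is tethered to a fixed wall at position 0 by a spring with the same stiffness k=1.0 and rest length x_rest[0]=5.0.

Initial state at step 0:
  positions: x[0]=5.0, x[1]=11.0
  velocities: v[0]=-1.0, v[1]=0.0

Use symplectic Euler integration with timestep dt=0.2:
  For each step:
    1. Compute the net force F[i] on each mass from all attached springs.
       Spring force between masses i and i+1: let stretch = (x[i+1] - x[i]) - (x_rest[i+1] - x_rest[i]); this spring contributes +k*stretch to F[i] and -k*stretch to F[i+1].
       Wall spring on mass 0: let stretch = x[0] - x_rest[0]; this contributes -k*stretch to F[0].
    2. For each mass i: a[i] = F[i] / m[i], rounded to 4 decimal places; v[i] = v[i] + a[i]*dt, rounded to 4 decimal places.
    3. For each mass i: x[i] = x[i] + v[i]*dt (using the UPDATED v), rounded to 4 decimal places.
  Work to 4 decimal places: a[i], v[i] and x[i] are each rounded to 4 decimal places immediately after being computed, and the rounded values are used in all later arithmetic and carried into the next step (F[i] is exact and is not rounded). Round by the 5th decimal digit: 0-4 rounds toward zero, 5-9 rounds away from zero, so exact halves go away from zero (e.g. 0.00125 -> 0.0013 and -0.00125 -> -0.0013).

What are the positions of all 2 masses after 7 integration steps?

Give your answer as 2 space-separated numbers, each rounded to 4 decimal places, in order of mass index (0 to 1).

Step 0: x=[5.0000 11.0000] v=[-1.0000 0.0000]
Step 1: x=[4.8200 10.9600] v=[-0.9000 -0.2000]
Step 2: x=[4.6664 10.8744] v=[-0.7680 -0.4280]
Step 3: x=[4.5436 10.7405] v=[-0.6138 -0.6696]
Step 4: x=[4.4539 10.5587] v=[-0.4485 -0.9090]
Step 5: x=[4.3972 10.3327] v=[-0.2834 -1.1300]
Step 6: x=[4.3713 10.0693] v=[-0.1296 -1.3171]
Step 7: x=[4.3719 9.7780] v=[0.0031 -1.4567]

Answer: 4.3719 9.7780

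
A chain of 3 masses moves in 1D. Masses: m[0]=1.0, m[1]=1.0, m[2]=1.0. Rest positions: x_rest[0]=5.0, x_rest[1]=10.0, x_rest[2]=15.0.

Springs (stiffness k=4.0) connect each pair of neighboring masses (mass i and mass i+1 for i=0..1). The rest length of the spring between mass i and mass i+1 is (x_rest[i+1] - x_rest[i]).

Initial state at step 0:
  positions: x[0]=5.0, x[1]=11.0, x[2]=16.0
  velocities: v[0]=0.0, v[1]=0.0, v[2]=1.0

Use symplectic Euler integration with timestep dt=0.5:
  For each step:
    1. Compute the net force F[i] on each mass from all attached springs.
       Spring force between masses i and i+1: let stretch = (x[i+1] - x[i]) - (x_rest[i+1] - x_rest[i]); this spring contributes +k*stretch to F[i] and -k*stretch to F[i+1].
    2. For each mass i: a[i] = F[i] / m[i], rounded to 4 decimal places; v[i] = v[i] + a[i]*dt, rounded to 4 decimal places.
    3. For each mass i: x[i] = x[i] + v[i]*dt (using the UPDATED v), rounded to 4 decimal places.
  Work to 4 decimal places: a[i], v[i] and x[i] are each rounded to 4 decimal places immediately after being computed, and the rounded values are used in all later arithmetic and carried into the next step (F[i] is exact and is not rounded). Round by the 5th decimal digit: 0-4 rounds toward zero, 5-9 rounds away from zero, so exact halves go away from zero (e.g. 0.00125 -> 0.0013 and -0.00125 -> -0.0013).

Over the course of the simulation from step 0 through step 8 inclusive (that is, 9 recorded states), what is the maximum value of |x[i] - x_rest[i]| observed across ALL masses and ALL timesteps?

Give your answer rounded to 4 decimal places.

Step 0: x=[5.0000 11.0000 16.0000] v=[0.0000 0.0000 1.0000]
Step 1: x=[6.0000 10.0000 16.5000] v=[2.0000 -2.0000 1.0000]
Step 2: x=[6.0000 11.5000 15.5000] v=[0.0000 3.0000 -2.0000]
Step 3: x=[6.5000 11.5000 15.5000] v=[1.0000 0.0000 0.0000]
Step 4: x=[7.0000 10.5000 16.5000] v=[1.0000 -2.0000 2.0000]
Step 5: x=[6.0000 12.0000 16.5000] v=[-2.0000 3.0000 0.0000]
Step 6: x=[6.0000 12.0000 17.0000] v=[0.0000 0.0000 1.0000]
Step 7: x=[7.0000 11.0000 17.5000] v=[2.0000 -2.0000 1.0000]
Step 8: x=[7.0000 12.5000 16.5000] v=[0.0000 3.0000 -2.0000]
Max displacement = 2.5000

Answer: 2.5000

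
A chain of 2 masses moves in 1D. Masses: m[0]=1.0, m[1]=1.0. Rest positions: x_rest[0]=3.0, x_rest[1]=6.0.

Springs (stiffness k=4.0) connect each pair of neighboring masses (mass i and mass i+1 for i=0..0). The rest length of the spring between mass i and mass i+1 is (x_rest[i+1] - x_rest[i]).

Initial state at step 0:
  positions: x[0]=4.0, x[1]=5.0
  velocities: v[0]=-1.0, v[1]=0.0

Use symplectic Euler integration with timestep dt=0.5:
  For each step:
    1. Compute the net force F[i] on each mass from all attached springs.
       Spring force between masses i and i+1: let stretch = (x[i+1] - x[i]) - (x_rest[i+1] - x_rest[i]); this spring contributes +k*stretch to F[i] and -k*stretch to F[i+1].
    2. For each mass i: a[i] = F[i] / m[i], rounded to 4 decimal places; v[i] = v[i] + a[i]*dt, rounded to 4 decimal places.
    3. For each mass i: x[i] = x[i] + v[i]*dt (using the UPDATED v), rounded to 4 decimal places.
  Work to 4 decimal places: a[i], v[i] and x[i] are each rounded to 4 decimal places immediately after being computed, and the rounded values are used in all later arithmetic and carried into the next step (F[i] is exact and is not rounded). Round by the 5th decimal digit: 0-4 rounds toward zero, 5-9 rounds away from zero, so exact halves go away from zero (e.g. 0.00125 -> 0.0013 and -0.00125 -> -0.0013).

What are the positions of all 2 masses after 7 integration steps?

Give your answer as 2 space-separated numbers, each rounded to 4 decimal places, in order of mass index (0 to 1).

Step 0: x=[4.0000 5.0000] v=[-1.0000 0.0000]
Step 1: x=[1.5000 7.0000] v=[-5.0000 4.0000]
Step 2: x=[1.5000 6.5000] v=[0.0000 -1.0000]
Step 3: x=[3.5000 4.0000] v=[4.0000 -5.0000]
Step 4: x=[3.0000 4.0000] v=[-1.0000 0.0000]
Step 5: x=[0.5000 6.0000] v=[-5.0000 4.0000]
Step 6: x=[0.5000 5.5000] v=[0.0000 -1.0000]
Step 7: x=[2.5000 3.0000] v=[4.0000 -5.0000]

Answer: 2.5000 3.0000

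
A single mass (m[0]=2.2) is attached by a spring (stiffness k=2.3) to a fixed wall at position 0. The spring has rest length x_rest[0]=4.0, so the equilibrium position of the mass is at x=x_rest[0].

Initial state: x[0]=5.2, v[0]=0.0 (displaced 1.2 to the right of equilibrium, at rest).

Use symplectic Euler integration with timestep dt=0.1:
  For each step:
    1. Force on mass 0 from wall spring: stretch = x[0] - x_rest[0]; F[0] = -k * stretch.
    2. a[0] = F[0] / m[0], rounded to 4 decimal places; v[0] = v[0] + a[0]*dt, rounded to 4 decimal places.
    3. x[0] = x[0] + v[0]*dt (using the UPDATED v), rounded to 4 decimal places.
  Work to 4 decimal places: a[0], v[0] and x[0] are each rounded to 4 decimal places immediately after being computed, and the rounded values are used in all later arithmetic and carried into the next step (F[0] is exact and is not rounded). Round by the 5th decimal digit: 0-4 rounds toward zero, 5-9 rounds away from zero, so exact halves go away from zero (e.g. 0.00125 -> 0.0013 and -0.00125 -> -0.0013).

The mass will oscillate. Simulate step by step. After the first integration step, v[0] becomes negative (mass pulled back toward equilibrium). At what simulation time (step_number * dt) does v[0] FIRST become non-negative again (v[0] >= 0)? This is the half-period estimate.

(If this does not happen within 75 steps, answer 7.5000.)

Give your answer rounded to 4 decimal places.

Answer: 3.1000

Derivation:
Step 0: x=[5.2000] v=[0.0000]
Step 1: x=[5.1875] v=[-0.1255]
Step 2: x=[5.1625] v=[-0.2497]
Step 3: x=[5.1254] v=[-0.3712]
Step 4: x=[5.0765] v=[-0.4889]
Step 5: x=[5.0164] v=[-0.6014]
Step 6: x=[4.9456] v=[-0.7077]
Step 7: x=[4.8649] v=[-0.8066]
Step 8: x=[4.7752] v=[-0.8970]
Step 9: x=[4.6774] v=[-0.9780]
Step 10: x=[4.5725] v=[-1.0488]
Step 11: x=[4.4616] v=[-1.1087]
Step 12: x=[4.3459] v=[-1.1570]
Step 13: x=[4.2266] v=[-1.1932]
Step 14: x=[4.1049] v=[-1.2169]
Step 15: x=[3.9821] v=[-1.2279]
Step 16: x=[3.8595] v=[-1.2260]
Step 17: x=[3.7384] v=[-1.2113]
Step 18: x=[3.6200] v=[-1.1840]
Step 19: x=[3.5056] v=[-1.1443]
Step 20: x=[3.3963] v=[-1.0926]
Step 21: x=[3.2934] v=[-1.0295]
Step 22: x=[3.1978] v=[-0.9556]
Step 23: x=[3.1106] v=[-0.8717]
Step 24: x=[3.0327] v=[-0.7787]
Step 25: x=[2.9649] v=[-0.6776]
Step 26: x=[2.9080] v=[-0.5694]
Step 27: x=[2.8625] v=[-0.4552]
Step 28: x=[2.8289] v=[-0.3363]
Step 29: x=[2.8075] v=[-0.2139]
Step 30: x=[2.7986] v=[-0.0892]
Step 31: x=[2.8022] v=[0.0364]
First v>=0 after going negative at step 31, time=3.1000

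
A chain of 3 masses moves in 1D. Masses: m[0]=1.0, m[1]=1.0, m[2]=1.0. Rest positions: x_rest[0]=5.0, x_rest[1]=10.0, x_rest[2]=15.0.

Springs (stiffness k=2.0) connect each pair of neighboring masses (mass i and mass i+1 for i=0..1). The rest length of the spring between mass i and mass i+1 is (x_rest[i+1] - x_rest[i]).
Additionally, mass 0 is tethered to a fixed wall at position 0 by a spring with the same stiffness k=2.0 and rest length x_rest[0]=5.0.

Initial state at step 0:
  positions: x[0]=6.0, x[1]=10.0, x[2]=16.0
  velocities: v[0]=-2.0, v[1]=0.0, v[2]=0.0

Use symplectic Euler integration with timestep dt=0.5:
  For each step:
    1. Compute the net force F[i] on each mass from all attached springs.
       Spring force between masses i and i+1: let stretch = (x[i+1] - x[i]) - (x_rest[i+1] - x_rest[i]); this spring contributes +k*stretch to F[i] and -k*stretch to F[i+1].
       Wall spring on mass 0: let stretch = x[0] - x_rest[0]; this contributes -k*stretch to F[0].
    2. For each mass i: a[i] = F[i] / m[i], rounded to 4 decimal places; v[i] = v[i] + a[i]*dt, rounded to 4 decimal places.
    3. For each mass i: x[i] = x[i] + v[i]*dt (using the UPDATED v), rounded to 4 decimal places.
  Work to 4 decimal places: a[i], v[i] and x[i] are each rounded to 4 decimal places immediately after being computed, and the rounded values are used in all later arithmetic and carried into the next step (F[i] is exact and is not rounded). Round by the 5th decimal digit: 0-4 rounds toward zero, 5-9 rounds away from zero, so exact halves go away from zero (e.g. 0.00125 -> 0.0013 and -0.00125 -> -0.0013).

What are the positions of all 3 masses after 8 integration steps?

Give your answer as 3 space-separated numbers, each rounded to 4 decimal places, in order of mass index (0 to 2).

Step 0: x=[6.0000 10.0000 16.0000] v=[-2.0000 0.0000 0.0000]
Step 1: x=[4.0000 11.0000 15.5000] v=[-4.0000 2.0000 -1.0000]
Step 2: x=[3.5000 10.7500 15.2500] v=[-1.0000 -0.5000 -0.5000]
Step 3: x=[4.8750 9.1250 15.2500] v=[2.7500 -3.2500 0.0000]
Step 4: x=[5.9375 8.4375 14.6875] v=[2.1250 -1.3750 -1.1250]
Step 5: x=[5.2813 9.6250 13.5000] v=[-1.3125 2.3750 -2.3750]
Step 6: x=[4.1563 10.5782 12.8750] v=[-2.2501 1.9063 -1.2500]
Step 7: x=[4.1641 9.4688 13.6016] v=[0.0155 -2.2188 1.4532]
Step 8: x=[4.7422 7.7735 14.7618] v=[1.1561 -3.3907 2.3204]

Answer: 4.7422 7.7735 14.7618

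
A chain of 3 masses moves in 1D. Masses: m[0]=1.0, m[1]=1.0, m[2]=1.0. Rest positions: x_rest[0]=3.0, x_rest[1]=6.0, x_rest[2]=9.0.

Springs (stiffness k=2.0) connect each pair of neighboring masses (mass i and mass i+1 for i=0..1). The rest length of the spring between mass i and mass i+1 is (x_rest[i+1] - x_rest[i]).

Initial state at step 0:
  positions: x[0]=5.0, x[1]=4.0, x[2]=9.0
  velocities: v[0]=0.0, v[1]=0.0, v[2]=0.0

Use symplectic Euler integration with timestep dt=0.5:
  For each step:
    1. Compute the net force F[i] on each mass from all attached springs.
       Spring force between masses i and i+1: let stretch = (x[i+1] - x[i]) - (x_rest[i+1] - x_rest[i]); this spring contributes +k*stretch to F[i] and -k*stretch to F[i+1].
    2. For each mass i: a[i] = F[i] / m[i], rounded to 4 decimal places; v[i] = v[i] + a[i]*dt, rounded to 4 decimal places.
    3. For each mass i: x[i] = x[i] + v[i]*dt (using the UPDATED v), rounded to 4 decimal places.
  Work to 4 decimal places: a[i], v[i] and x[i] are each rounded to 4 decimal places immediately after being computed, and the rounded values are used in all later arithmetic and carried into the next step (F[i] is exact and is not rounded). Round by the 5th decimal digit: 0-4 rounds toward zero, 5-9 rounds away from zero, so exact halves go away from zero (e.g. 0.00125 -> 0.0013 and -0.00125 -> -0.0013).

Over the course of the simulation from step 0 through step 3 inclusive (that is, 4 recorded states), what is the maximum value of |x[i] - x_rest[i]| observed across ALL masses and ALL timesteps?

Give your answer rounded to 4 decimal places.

Answer: 2.5000

Derivation:
Step 0: x=[5.0000 4.0000 9.0000] v=[0.0000 0.0000 0.0000]
Step 1: x=[3.0000 7.0000 8.0000] v=[-4.0000 6.0000 -2.0000]
Step 2: x=[1.5000 8.5000 8.0000] v=[-3.0000 3.0000 0.0000]
Step 3: x=[2.0000 6.2500 9.7500] v=[1.0000 -4.5000 3.5000]
Max displacement = 2.5000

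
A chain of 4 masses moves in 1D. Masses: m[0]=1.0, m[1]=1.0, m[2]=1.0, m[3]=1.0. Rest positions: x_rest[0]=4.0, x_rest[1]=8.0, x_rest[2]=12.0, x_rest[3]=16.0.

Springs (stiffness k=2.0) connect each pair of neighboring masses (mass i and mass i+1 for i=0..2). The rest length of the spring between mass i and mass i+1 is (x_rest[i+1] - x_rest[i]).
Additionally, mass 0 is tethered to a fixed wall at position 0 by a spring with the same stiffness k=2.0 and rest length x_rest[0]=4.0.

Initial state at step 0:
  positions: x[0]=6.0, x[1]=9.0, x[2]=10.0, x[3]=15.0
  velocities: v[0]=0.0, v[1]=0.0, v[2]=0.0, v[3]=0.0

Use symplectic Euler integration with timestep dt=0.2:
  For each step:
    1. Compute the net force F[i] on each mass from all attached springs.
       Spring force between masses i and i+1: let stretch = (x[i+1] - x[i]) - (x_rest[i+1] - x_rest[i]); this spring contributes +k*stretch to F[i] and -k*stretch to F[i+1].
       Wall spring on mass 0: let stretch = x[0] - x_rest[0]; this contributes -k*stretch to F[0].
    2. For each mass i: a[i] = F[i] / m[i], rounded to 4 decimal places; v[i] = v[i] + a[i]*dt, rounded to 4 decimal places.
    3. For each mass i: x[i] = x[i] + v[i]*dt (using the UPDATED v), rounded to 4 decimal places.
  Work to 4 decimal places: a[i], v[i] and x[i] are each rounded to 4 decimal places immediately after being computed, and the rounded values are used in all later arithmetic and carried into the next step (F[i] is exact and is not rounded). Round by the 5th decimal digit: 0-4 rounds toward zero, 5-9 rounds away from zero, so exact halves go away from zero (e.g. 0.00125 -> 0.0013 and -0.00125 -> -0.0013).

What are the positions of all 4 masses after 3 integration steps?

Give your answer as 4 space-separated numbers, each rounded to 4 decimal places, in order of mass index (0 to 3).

Step 0: x=[6.0000 9.0000 10.0000 15.0000] v=[0.0000 0.0000 0.0000 0.0000]
Step 1: x=[5.7600 8.8400 10.3200 14.9200] v=[-1.2000 -0.8000 1.6000 -0.4000]
Step 2: x=[5.3056 8.5520 10.8896 14.7920] v=[-2.2720 -1.4400 2.8480 -0.6400]
Step 3: x=[4.6865 8.1913 11.5844 14.6718] v=[-3.0957 -1.8035 3.4739 -0.6010]

Answer: 4.6865 8.1913 11.5844 14.6718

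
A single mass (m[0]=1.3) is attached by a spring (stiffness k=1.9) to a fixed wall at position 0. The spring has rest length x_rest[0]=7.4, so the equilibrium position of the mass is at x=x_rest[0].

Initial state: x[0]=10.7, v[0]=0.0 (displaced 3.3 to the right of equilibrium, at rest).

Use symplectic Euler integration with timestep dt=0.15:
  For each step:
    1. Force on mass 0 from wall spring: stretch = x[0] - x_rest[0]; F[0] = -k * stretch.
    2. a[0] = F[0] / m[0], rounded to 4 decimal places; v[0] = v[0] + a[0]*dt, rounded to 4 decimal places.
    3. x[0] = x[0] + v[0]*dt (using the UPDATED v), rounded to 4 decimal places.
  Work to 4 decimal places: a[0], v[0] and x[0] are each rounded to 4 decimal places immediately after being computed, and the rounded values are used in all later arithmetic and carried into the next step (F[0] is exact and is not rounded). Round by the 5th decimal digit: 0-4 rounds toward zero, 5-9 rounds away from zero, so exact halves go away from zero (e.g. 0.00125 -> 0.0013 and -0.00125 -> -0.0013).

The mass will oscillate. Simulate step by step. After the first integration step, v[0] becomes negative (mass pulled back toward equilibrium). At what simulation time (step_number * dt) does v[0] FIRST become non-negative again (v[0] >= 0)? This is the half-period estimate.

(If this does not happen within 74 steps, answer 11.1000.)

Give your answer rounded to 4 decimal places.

Answer: 2.7000

Derivation:
Step 0: x=[10.7000] v=[0.0000]
Step 1: x=[10.5915] v=[-0.7235]
Step 2: x=[10.3780] v=[-1.4232]
Step 3: x=[10.0666] v=[-2.0761]
Step 4: x=[9.6675] v=[-2.6607]
Step 5: x=[9.1938] v=[-3.1578]
Step 6: x=[8.6611] v=[-3.5511]
Step 7: x=[8.0870] v=[-3.8276]
Step 8: x=[7.4903] v=[-3.9782]
Step 9: x=[6.8906] v=[-3.9980]
Step 10: x=[6.3077] v=[-3.8863]
Step 11: x=[5.7607] v=[-3.6468]
Step 12: x=[5.2676] v=[-3.2874]
Step 13: x=[4.8446] v=[-2.8199]
Step 14: x=[4.5056] v=[-2.2597]
Step 15: x=[4.2618] v=[-1.6252]
Step 16: x=[4.1212] v=[-0.9372]
Step 17: x=[4.0884] v=[-0.2184]
Step 18: x=[4.1645] v=[0.5076]
First v>=0 after going negative at step 18, time=2.7000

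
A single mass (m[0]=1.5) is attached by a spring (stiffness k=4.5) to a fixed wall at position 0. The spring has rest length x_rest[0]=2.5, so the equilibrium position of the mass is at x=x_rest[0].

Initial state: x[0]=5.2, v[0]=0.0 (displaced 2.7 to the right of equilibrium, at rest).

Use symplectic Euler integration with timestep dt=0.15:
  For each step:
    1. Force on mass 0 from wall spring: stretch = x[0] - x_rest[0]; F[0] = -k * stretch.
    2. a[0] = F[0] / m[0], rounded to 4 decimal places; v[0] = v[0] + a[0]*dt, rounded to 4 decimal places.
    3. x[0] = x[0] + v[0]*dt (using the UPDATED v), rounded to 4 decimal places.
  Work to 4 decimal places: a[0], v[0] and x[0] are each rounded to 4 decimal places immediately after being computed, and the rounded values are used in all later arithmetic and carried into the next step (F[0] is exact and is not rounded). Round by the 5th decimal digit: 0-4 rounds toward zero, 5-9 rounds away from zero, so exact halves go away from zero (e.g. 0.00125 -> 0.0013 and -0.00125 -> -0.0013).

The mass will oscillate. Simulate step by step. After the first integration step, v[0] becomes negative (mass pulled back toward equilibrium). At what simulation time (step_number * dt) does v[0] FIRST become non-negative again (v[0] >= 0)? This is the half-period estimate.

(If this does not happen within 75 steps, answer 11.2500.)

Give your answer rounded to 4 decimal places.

Answer: 1.9500

Derivation:
Step 0: x=[5.2000] v=[0.0000]
Step 1: x=[5.0178] v=[-1.2150]
Step 2: x=[4.6656] v=[-2.3480]
Step 3: x=[4.1672] v=[-3.3225]
Step 4: x=[3.5563] v=[-4.0727]
Step 5: x=[2.8741] v=[-4.5480]
Step 6: x=[2.1667] v=[-4.7163]
Step 7: x=[1.4818] v=[-4.5663]
Step 8: x=[0.8656] v=[-4.1081]
Step 9: x=[0.3597] v=[-3.3726]
Step 10: x=[-0.0017] v=[-2.4095]
Step 11: x=[-0.1943] v=[-1.2837]
Step 12: x=[-0.2050] v=[-0.0713]
Step 13: x=[-0.0331] v=[1.1460]
First v>=0 after going negative at step 13, time=1.9500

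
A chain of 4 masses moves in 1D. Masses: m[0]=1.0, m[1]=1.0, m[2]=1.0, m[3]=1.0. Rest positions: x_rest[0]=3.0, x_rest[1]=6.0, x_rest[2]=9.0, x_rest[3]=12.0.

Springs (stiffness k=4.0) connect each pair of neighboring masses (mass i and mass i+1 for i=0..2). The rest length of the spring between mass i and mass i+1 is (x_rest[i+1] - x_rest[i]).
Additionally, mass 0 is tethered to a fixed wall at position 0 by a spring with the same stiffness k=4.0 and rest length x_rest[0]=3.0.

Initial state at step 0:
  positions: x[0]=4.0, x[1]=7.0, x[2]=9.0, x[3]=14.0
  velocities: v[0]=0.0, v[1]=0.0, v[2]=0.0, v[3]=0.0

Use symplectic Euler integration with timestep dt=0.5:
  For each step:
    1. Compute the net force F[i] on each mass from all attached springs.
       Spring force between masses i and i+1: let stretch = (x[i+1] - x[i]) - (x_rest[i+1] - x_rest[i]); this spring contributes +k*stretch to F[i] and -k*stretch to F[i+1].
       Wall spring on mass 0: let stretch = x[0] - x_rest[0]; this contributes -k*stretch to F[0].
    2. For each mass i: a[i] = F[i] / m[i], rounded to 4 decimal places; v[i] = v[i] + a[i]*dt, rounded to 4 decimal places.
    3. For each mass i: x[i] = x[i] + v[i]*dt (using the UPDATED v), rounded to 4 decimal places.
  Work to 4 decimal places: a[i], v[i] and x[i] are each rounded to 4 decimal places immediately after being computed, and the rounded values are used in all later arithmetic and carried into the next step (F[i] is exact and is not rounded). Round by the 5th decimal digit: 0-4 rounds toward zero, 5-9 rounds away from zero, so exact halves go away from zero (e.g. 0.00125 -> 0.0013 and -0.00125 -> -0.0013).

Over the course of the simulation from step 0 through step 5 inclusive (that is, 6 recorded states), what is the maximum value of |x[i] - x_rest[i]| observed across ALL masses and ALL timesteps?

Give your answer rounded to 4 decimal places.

Step 0: x=[4.0000 7.0000 9.0000 14.0000] v=[0.0000 0.0000 0.0000 0.0000]
Step 1: x=[3.0000 6.0000 12.0000 12.0000] v=[-2.0000 -2.0000 6.0000 -4.0000]
Step 2: x=[2.0000 8.0000 9.0000 13.0000] v=[-2.0000 4.0000 -6.0000 2.0000]
Step 3: x=[5.0000 5.0000 9.0000 13.0000] v=[6.0000 -6.0000 0.0000 0.0000]
Step 4: x=[3.0000 6.0000 9.0000 12.0000] v=[-4.0000 2.0000 0.0000 -2.0000]
Step 5: x=[1.0000 7.0000 9.0000 11.0000] v=[-4.0000 2.0000 0.0000 -2.0000]
Max displacement = 3.0000

Answer: 3.0000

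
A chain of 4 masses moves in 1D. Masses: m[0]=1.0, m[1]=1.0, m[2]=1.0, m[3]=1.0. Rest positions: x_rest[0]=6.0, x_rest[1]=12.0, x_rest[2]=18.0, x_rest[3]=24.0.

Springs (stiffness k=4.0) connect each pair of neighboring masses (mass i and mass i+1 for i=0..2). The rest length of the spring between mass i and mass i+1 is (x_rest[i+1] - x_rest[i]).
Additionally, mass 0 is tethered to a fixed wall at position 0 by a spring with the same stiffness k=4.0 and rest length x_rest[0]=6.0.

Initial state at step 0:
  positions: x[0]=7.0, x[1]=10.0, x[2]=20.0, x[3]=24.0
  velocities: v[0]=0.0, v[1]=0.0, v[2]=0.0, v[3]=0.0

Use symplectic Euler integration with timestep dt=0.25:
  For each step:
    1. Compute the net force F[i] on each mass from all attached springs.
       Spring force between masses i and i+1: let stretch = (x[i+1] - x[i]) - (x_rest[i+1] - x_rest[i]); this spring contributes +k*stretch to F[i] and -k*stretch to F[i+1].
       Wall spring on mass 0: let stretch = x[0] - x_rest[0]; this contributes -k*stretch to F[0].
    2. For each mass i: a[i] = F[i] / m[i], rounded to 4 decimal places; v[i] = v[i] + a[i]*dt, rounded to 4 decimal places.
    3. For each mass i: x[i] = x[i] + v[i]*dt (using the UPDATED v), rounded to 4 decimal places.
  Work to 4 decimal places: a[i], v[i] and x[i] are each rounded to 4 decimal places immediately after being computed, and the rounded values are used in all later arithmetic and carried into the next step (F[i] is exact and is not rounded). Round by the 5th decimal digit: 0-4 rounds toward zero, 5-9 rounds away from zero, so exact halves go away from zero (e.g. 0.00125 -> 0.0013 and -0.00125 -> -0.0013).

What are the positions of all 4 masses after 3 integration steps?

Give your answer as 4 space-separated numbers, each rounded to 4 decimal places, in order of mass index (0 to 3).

Answer: 4.8438 14.3125 16.4063 24.9531

Derivation:
Step 0: x=[7.0000 10.0000 20.0000 24.0000] v=[0.0000 0.0000 0.0000 0.0000]
Step 1: x=[6.0000 11.7500 18.5000 24.5000] v=[-4.0000 7.0000 -6.0000 2.0000]
Step 2: x=[4.9375 13.7500 16.8125 25.0000] v=[-4.2500 8.0000 -6.7500 2.0000]
Step 3: x=[4.8438 14.3125 16.4063 24.9531] v=[-0.3750 2.2500 -1.6250 -0.1875]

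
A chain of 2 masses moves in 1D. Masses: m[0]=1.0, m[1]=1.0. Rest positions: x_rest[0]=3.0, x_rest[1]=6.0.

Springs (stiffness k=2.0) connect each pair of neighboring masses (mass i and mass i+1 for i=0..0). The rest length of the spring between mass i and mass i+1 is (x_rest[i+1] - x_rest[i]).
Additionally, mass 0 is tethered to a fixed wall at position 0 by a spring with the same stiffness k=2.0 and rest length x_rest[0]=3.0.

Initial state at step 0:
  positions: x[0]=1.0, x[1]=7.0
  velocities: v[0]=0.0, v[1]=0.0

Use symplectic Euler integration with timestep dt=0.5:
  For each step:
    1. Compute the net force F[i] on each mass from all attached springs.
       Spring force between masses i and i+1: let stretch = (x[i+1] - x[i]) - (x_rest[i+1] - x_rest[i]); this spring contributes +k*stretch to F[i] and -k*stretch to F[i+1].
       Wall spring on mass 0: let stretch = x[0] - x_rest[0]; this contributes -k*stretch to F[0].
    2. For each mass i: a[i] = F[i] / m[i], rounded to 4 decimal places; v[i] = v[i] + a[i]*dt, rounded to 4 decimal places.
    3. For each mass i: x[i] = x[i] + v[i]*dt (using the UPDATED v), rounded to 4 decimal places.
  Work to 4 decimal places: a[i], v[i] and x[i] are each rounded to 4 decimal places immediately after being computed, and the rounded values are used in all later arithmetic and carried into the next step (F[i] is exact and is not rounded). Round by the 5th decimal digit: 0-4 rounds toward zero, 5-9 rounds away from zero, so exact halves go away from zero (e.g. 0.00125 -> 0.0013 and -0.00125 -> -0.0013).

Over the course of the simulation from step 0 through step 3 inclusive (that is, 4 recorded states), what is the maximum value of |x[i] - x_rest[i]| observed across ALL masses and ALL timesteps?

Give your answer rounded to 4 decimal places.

Step 0: x=[1.0000 7.0000] v=[0.0000 0.0000]
Step 1: x=[3.5000 5.5000] v=[5.0000 -3.0000]
Step 2: x=[5.2500 4.5000] v=[3.5000 -2.0000]
Step 3: x=[4.0000 5.3750] v=[-2.5000 1.7500]
Max displacement = 2.2500

Answer: 2.2500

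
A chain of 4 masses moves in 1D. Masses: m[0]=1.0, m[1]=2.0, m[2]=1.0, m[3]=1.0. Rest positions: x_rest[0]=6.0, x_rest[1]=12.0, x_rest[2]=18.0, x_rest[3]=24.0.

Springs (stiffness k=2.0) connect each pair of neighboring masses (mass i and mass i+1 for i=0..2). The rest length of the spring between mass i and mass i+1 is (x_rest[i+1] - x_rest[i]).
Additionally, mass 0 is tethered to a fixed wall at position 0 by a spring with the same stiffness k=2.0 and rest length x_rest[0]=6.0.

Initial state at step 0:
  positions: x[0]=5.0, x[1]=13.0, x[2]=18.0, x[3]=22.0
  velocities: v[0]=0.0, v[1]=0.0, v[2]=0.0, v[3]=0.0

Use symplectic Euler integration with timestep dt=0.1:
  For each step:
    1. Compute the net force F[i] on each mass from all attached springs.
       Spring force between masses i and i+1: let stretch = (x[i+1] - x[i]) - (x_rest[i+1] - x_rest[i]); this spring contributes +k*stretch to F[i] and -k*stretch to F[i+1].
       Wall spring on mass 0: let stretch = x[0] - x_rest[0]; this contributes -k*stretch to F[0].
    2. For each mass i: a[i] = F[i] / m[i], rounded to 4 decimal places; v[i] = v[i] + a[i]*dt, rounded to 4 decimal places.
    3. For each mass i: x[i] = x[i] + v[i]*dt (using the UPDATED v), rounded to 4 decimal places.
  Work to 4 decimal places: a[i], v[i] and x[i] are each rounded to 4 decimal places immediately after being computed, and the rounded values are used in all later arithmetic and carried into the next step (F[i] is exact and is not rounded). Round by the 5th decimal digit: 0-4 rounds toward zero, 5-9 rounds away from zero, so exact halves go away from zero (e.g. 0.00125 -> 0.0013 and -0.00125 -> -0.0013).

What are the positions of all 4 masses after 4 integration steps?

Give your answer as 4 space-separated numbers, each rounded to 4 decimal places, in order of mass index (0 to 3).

Step 0: x=[5.0000 13.0000 18.0000 22.0000] v=[0.0000 0.0000 0.0000 0.0000]
Step 1: x=[5.0600 12.9700 17.9800 22.0400] v=[0.6000 -0.3000 -0.2000 0.4000]
Step 2: x=[5.1770 12.9110 17.9410 22.1188] v=[1.1700 -0.5900 -0.3900 0.7880]
Step 3: x=[5.3451 12.8250 17.8850 22.2340] v=[1.6814 -0.8604 -0.5604 1.1524]
Step 4: x=[5.5559 12.7148 17.8147 22.3823] v=[2.1084 -1.1024 -0.7026 1.4826]

Answer: 5.5559 12.7148 17.8147 22.3823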